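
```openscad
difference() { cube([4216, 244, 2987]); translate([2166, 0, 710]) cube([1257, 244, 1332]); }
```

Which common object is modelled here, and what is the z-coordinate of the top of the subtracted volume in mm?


A wall with a window opening. The window head height is 2042 mm.

A wall with a rectangular opening subtracted — a window. Sill at z = 710, opening 1332 mm tall, so the head is at 710 + 1332 = 2042 mm.


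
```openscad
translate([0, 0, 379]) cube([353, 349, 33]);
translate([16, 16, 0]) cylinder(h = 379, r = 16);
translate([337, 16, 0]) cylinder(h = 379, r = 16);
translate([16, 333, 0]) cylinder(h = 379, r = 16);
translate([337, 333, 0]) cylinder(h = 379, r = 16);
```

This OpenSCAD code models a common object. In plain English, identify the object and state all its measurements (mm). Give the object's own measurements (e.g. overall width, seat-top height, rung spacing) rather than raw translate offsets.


A simple wooden stool: a rectangular seat 353 mm (x) by 349 mm (y), 33 mm thick, top face at z = 412 mm, on four round legs, each 32 mm in diameter. The legs rest on z = 0, each leg's axis is inset half a diameter from the nearest pair of seat edges (so the leg's bounding box is flush with the corner).


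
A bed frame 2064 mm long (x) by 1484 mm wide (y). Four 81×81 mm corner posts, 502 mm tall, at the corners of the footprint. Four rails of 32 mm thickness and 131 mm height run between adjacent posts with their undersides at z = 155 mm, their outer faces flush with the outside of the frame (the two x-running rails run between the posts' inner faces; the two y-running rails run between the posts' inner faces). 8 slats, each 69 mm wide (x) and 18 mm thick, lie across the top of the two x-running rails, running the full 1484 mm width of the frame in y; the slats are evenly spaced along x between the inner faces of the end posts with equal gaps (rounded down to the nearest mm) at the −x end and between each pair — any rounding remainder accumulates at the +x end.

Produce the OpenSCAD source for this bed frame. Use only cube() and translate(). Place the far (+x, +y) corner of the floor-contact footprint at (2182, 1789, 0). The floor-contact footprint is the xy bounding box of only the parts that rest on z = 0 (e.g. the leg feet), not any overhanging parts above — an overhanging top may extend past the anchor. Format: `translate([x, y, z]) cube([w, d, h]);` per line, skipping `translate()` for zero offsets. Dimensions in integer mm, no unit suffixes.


// slat z = rail_z + rail_h = 155 + 131 = 286
// slat gap = ⌊(1902 − 8·69) / 9⌋ = 150
translate([118, 305, 0]) cube([81, 81, 502]);
translate([118, 1708, 0]) cube([81, 81, 502]);
translate([2101, 305, 0]) cube([81, 81, 502]);
translate([2101, 1708, 0]) cube([81, 81, 502]);
translate([199, 305, 155]) cube([1902, 32, 131]);
translate([199, 1757, 155]) cube([1902, 32, 131]);
translate([118, 386, 155]) cube([32, 1322, 131]);
translate([2150, 386, 155]) cube([32, 1322, 131]);
translate([349, 305, 286]) cube([69, 1484, 18]);
translate([568, 305, 286]) cube([69, 1484, 18]);
translate([787, 305, 286]) cube([69, 1484, 18]);
translate([1006, 305, 286]) cube([69, 1484, 18]);
translate([1225, 305, 286]) cube([69, 1484, 18]);
translate([1444, 305, 286]) cube([69, 1484, 18]);
translate([1663, 305, 286]) cube([69, 1484, 18]);
translate([1882, 305, 286]) cube([69, 1484, 18]);


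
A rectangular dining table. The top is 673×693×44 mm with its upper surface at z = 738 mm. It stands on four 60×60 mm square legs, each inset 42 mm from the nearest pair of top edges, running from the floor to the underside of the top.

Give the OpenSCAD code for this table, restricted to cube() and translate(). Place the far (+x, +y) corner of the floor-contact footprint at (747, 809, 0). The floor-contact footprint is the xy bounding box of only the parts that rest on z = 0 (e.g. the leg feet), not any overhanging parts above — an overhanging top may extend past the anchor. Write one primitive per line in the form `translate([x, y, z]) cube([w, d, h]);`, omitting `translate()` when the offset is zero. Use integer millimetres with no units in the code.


translate([116, 158, 694]) cube([673, 693, 44]);
translate([158, 200, 0]) cube([60, 60, 694]);
translate([687, 200, 0]) cube([60, 60, 694]);
translate([158, 749, 0]) cube([60, 60, 694]);
translate([687, 749, 0]) cube([60, 60, 694]);


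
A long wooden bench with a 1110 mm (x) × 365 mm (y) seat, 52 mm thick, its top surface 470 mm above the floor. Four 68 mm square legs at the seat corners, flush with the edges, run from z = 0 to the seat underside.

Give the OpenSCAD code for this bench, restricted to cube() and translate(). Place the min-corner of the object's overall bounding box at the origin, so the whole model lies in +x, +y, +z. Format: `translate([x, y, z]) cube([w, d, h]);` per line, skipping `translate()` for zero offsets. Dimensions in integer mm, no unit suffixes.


translate([0, 0, 418]) cube([1110, 365, 52]);
cube([68, 68, 418]);
translate([0, 297, 0]) cube([68, 68, 418]);
translate([1042, 0, 0]) cube([68, 68, 418]);
translate([1042, 297, 0]) cube([68, 68, 418]);


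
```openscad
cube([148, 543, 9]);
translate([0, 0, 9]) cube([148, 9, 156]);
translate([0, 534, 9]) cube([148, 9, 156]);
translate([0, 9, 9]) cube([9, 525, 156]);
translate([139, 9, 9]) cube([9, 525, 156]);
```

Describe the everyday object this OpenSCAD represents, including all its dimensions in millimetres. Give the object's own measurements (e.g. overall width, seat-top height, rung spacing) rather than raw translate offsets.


An open-topped rectangular box: outside dimensions 148×543×165 mm, with a uniform wall and base thickness of 9 mm. The base is a full 148×543 slab on the floor; four walls sit on top of the base. The front and back walls (the −y and +y sides) span the full width; the two side walls fit between them.


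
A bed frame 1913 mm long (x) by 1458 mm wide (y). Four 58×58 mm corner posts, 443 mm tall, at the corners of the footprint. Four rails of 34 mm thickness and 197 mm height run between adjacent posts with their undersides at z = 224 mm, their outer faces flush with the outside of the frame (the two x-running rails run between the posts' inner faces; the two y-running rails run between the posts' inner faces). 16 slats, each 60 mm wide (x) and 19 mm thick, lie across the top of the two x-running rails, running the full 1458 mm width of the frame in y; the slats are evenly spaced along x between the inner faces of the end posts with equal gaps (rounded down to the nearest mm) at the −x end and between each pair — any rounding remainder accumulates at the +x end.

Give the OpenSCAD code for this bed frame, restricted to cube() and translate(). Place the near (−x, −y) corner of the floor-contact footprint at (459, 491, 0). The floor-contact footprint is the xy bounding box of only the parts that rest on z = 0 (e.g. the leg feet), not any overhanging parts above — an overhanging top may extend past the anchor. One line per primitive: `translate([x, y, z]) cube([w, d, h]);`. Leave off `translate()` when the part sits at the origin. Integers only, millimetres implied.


translate([459, 491, 0]) cube([58, 58, 443]);
translate([459, 1891, 0]) cube([58, 58, 443]);
translate([2314, 491, 0]) cube([58, 58, 443]);
translate([2314, 1891, 0]) cube([58, 58, 443]);
translate([517, 491, 224]) cube([1797, 34, 197]);
translate([517, 1915, 224]) cube([1797, 34, 197]);
translate([459, 549, 224]) cube([34, 1342, 197]);
translate([2338, 549, 224]) cube([34, 1342, 197]);
translate([566, 491, 421]) cube([60, 1458, 19]);
translate([675, 491, 421]) cube([60, 1458, 19]);
translate([784, 491, 421]) cube([60, 1458, 19]);
translate([893, 491, 421]) cube([60, 1458, 19]);
translate([1002, 491, 421]) cube([60, 1458, 19]);
translate([1111, 491, 421]) cube([60, 1458, 19]);
translate([1220, 491, 421]) cube([60, 1458, 19]);
translate([1329, 491, 421]) cube([60, 1458, 19]);
translate([1438, 491, 421]) cube([60, 1458, 19]);
translate([1547, 491, 421]) cube([60, 1458, 19]);
translate([1656, 491, 421]) cube([60, 1458, 19]);
translate([1765, 491, 421]) cube([60, 1458, 19]);
translate([1874, 491, 421]) cube([60, 1458, 19]);
translate([1983, 491, 421]) cube([60, 1458, 19]);
translate([2092, 491, 421]) cube([60, 1458, 19]);
translate([2201, 491, 421]) cube([60, 1458, 19]);


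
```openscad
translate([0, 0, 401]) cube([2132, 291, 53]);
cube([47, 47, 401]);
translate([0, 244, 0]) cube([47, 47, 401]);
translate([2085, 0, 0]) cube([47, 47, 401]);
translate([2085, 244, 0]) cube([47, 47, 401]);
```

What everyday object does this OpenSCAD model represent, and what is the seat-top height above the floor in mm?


A bench. The seat-top height is 454 mm.

A long slab on four corner posts — a bench. The slab sits at z = 401 with thickness 53, so the top is 401 + 53 = 454 mm.


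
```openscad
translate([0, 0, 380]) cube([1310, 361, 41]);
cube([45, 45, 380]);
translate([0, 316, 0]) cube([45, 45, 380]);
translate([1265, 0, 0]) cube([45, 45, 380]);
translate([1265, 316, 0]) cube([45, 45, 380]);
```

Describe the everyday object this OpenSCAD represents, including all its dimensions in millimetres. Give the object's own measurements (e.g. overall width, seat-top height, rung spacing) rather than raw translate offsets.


A long wooden bench with a 1310 mm (x) × 361 mm (y) seat, 41 mm thick, its top surface 421 mm above the floor. Four 45 mm square legs at the seat corners, flush with the edges, run from z = 0 to the seat underside.


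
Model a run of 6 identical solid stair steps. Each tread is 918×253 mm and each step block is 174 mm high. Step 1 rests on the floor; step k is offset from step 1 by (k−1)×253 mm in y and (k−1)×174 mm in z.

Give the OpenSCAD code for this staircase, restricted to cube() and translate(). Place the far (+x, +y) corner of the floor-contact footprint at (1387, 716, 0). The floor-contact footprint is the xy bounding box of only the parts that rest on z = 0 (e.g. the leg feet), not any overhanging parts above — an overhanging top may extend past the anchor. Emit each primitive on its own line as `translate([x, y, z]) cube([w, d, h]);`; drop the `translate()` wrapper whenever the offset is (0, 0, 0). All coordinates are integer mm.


translate([469, 463, 0]) cube([918, 253, 174]);
translate([469, 716, 174]) cube([918, 253, 174]);
translate([469, 969, 348]) cube([918, 253, 174]);
translate([469, 1222, 522]) cube([918, 253, 174]);
translate([469, 1475, 696]) cube([918, 253, 174]);
translate([469, 1728, 870]) cube([918, 253, 174]);


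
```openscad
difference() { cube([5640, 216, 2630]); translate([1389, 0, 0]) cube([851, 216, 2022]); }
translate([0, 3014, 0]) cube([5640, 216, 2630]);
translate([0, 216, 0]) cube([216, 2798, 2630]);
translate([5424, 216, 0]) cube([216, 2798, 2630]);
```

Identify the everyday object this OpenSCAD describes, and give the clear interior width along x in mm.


A single room. The interior width is 5208 mm.

Four walls enclosing a rectangle with a door in the front wall — a room. Outside width 5640 minus two 216 mm walls gives 5208 mm.


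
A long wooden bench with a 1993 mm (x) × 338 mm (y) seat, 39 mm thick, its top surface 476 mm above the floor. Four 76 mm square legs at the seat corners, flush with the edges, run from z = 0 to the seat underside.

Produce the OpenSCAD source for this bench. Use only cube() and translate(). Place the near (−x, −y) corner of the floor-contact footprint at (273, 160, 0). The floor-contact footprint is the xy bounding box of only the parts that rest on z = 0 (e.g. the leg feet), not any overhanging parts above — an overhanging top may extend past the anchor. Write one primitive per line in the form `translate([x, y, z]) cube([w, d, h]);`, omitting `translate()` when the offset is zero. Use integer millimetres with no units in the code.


translate([273, 160, 437]) cube([1993, 338, 39]);
translate([273, 160, 0]) cube([76, 76, 437]);
translate([273, 422, 0]) cube([76, 76, 437]);
translate([2190, 160, 0]) cube([76, 76, 437]);
translate([2190, 422, 0]) cube([76, 76, 437]);


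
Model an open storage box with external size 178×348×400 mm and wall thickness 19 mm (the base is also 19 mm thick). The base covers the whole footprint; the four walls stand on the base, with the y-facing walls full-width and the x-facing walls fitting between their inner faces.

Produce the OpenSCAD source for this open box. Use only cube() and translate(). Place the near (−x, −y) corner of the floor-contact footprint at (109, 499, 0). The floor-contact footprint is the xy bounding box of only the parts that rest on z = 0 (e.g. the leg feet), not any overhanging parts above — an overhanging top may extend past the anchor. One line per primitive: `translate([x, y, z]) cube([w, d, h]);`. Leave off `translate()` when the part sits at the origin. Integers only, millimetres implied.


translate([109, 499, 0]) cube([178, 348, 19]);
translate([109, 499, 19]) cube([178, 19, 381]);
translate([109, 828, 19]) cube([178, 19, 381]);
translate([109, 518, 19]) cube([19, 310, 381]);
translate([268, 518, 19]) cube([19, 310, 381]);


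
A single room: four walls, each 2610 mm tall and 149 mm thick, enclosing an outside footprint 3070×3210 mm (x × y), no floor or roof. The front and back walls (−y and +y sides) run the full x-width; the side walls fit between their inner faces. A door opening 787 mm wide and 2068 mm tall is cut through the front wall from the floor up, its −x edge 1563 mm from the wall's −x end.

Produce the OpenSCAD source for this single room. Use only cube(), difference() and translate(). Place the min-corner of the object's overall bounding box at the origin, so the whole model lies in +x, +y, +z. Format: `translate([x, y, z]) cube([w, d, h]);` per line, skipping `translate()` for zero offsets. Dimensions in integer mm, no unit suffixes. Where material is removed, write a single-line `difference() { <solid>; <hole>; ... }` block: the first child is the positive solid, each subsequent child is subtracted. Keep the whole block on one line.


difference() { cube([3070, 149, 2610]); translate([1563, 0, 0]) cube([787, 149, 2068]); }
translate([0, 3061, 0]) cube([3070, 149, 2610]);
translate([0, 149, 0]) cube([149, 2912, 2610]);
translate([2921, 149, 0]) cube([149, 2912, 2610]);


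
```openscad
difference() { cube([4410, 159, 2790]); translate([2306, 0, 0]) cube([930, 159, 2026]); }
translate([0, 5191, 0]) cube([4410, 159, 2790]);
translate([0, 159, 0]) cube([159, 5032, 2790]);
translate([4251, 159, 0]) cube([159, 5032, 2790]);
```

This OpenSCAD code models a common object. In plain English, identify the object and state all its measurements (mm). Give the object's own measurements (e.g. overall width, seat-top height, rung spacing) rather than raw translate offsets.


A single room: four walls, each 2790 mm tall and 159 mm thick, enclosing an outside footprint 4410×5350 mm (x × y), no floor or roof. The front and back walls (−y and +y sides) run the full x-width; the side walls fit between their inner faces. A door opening 930 mm wide and 2026 mm tall is cut through the front wall from the floor up, its −x edge 2306 mm from the wall's −x end.


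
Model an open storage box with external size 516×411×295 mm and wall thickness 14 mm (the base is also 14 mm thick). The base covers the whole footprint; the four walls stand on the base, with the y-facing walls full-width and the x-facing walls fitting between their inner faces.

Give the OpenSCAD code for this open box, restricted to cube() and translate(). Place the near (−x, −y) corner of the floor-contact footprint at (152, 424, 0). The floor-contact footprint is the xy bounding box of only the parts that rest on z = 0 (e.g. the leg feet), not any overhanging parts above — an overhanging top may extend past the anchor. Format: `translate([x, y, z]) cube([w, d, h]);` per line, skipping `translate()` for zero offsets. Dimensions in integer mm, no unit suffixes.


translate([152, 424, 0]) cube([516, 411, 14]);
translate([152, 424, 14]) cube([516, 14, 281]);
translate([152, 821, 14]) cube([516, 14, 281]);
translate([152, 438, 14]) cube([14, 383, 281]);
translate([654, 438, 14]) cube([14, 383, 281]);


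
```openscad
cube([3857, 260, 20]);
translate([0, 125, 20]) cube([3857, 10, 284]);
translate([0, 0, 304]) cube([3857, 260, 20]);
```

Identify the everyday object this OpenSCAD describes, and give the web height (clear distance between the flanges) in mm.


An I-beam. The web height is 284 mm.

Two wide flanges with a thin centred web — an I-beam. Overall 324 mm minus two 20 mm flanges gives a web of 324 − 2·20 = 284 mm.


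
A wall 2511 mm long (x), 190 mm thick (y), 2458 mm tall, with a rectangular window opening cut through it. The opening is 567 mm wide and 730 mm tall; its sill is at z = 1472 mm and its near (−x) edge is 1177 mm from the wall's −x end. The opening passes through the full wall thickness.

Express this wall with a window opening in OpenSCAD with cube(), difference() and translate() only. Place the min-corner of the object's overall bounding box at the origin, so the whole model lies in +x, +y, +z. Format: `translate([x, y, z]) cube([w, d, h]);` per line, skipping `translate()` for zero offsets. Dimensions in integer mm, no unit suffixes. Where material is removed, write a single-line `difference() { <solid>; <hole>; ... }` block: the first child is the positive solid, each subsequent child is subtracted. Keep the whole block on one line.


difference() { cube([2511, 190, 2458]); translate([1177, 0, 1472]) cube([567, 190, 730]); }


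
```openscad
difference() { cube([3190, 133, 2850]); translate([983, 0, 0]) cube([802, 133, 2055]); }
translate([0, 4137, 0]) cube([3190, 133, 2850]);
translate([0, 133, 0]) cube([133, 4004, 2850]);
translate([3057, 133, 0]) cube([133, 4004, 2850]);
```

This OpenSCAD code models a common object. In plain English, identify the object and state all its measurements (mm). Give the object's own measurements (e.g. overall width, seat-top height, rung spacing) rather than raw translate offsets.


A single room: four walls, each 2850 mm tall and 133 mm thick, enclosing an outside footprint 3190×4270 mm (x × y), no floor or roof. The front and back walls (−y and +y sides) run the full x-width; the side walls fit between their inner faces. A door opening 802 mm wide and 2055 mm tall is cut through the front wall from the floor up, its −x edge 983 mm from the wall's −x end.


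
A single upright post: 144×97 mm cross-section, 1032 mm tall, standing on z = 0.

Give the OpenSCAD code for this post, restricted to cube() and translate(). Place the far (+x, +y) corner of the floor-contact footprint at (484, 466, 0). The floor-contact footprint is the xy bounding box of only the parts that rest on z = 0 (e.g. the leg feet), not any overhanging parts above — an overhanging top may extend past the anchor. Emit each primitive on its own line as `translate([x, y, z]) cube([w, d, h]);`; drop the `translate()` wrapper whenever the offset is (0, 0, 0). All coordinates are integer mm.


translate([340, 369, 0]) cube([144, 97, 1032]);


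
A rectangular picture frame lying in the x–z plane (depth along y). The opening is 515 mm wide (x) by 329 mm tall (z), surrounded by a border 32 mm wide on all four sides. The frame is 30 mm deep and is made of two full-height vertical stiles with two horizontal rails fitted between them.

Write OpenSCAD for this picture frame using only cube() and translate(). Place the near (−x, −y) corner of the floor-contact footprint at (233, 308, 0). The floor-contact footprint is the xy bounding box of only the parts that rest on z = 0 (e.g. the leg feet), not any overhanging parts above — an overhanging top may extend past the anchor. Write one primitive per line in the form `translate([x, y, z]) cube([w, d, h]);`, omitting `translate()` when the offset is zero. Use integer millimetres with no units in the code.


translate([233, 308, 0]) cube([32, 30, 393]);
translate([780, 308, 0]) cube([32, 30, 393]);
translate([265, 308, 0]) cube([515, 30, 32]);
translate([265, 308, 361]) cube([515, 30, 32]);


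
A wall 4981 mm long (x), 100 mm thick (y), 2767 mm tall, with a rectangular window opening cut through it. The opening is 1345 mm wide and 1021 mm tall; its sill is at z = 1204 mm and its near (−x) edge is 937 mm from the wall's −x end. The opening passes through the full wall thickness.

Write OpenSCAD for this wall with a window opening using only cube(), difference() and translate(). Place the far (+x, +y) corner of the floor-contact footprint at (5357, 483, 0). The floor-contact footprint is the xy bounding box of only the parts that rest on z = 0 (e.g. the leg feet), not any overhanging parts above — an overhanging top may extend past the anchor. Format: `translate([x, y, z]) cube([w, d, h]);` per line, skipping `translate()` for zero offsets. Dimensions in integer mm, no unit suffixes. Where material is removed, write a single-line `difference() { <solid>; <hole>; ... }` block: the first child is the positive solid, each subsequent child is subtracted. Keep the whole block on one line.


difference() { translate([376, 383, 0]) cube([4981, 100, 2767]); translate([1313, 383, 1204]) cube([1345, 100, 1021]); }


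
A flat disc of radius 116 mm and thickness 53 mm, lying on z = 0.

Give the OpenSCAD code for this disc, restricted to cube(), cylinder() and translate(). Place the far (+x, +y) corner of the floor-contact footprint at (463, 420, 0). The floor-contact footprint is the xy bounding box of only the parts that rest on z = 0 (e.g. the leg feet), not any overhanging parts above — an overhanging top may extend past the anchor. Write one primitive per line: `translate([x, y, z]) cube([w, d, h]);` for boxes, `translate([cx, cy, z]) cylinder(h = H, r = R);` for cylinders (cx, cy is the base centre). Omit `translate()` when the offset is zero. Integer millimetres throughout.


translate([347, 304, 0]) cylinder(h = 53, r = 116);


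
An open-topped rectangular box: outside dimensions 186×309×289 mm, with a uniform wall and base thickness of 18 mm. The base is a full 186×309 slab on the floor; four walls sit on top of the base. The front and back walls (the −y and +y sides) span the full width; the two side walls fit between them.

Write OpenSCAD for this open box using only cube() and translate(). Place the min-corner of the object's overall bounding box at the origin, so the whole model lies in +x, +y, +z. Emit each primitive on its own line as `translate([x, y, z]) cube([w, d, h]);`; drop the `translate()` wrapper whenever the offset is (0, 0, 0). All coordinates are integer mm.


cube([186, 309, 18]);
translate([0, 0, 18]) cube([186, 18, 271]);
translate([0, 291, 18]) cube([186, 18, 271]);
translate([0, 18, 18]) cube([18, 273, 271]);
translate([168, 18, 18]) cube([18, 273, 271]);


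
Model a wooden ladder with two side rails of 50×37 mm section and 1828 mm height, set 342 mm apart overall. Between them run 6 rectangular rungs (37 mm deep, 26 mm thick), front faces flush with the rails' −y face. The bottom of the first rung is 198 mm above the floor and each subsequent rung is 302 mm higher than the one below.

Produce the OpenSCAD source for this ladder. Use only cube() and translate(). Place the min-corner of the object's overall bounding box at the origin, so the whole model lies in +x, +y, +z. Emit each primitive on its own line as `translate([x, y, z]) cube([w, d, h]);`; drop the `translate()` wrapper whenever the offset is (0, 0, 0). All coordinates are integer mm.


cube([50, 37, 1828]);
translate([292, 0, 0]) cube([50, 37, 1828]);
translate([50, 0, 198]) cube([242, 37, 26]);
translate([50, 0, 500]) cube([242, 37, 26]);
translate([50, 0, 802]) cube([242, 37, 26]);
translate([50, 0, 1104]) cube([242, 37, 26]);
translate([50, 0, 1406]) cube([242, 37, 26]);
translate([50, 0, 1708]) cube([242, 37, 26]);


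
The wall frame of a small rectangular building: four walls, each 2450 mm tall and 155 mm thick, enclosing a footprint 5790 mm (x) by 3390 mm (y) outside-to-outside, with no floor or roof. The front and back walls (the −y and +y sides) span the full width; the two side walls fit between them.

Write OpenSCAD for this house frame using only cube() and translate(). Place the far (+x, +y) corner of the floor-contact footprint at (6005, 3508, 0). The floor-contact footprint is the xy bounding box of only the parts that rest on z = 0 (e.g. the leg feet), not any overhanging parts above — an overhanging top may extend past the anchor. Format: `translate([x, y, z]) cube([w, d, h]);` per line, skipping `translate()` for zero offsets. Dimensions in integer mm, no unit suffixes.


translate([215, 118, 0]) cube([5790, 155, 2450]);
translate([215, 3353, 0]) cube([5790, 155, 2450]);
translate([215, 273, 0]) cube([155, 3080, 2450]);
translate([5850, 273, 0]) cube([155, 3080, 2450]);


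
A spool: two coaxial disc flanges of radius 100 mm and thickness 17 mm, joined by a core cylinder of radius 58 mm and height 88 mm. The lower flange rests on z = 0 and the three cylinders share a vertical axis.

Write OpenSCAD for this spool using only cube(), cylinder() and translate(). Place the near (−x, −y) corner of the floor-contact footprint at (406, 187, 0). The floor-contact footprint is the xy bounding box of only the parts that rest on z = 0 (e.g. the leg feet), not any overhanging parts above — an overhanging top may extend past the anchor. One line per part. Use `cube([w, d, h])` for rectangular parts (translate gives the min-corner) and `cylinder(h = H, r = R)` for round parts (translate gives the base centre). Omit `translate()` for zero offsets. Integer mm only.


translate([506, 287, 0]) cylinder(h = 17, r = 100);
translate([506, 287, 17]) cylinder(h = 88, r = 58);
translate([506, 287, 105]) cylinder(h = 17, r = 100);


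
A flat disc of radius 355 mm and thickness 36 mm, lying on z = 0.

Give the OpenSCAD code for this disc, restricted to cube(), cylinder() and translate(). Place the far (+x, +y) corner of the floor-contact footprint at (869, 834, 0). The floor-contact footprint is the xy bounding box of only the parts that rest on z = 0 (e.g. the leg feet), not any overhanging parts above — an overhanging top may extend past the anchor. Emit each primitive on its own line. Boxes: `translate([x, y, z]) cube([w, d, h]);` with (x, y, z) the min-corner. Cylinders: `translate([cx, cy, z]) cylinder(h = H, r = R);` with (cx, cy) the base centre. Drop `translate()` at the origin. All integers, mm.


translate([514, 479, 0]) cylinder(h = 36, r = 355);


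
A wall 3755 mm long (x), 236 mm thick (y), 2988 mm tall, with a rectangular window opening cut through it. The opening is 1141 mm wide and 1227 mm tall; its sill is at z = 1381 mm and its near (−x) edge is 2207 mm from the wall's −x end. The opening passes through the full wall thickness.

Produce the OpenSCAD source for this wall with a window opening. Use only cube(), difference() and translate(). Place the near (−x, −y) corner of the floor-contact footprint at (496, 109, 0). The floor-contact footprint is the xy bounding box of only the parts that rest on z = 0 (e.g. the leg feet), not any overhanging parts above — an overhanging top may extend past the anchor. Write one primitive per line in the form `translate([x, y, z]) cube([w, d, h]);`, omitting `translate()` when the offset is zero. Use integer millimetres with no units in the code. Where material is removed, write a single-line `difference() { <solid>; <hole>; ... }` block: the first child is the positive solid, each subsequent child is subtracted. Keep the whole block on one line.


difference() { translate([496, 109, 0]) cube([3755, 236, 2988]); translate([2703, 109, 1381]) cube([1141, 236, 1227]); }


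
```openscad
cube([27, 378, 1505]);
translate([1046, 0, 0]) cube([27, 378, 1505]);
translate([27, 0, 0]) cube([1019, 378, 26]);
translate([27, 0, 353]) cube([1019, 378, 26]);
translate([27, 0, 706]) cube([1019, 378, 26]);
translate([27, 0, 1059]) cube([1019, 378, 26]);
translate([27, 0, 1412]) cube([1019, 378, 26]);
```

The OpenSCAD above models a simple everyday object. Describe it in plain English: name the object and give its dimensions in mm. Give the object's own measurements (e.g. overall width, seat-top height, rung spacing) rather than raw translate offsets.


An open bookshelf. Two side panels, each 27 mm thick, 378 mm deep and 1505 mm tall, stand 1073 mm apart (outside-to-outside). Between them sit 5 shelves, each 26 mm thick and 378 mm deep, spanning the full gap between the sides. The bottom shelf rests on the floor (its underside at z = 0) and the clear gap between one shelf's top and the next shelf's underside is 327 mm.


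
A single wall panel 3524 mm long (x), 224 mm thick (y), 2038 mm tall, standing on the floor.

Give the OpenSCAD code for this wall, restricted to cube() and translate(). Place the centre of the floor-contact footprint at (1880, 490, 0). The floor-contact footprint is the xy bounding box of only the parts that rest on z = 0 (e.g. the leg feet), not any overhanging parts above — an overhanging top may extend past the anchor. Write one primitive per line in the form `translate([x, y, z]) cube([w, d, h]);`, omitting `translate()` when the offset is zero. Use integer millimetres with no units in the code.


translate([118, 378, 0]) cube([3524, 224, 2038]);


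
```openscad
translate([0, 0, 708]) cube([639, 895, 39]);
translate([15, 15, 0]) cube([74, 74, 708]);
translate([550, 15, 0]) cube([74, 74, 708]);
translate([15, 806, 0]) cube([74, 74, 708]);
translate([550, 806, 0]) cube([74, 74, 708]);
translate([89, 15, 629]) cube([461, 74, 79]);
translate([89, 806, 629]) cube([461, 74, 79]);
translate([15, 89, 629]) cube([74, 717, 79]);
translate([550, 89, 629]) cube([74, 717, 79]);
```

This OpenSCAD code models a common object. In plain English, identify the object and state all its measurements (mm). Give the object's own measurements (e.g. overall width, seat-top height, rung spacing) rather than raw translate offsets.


A rectangular dining table. The top is 639×895×39 mm with its upper surface at z = 747 mm. It stands on four 74×74 mm square legs, each inset 15 mm from the nearest pair of top edges, running from the floor to the underside of the top. Four apron rails, 74 mm thick and 79 mm tall, run between adjacent legs with their top edges flush with the underside of the top and their outer faces flush with the legs' outer faces.


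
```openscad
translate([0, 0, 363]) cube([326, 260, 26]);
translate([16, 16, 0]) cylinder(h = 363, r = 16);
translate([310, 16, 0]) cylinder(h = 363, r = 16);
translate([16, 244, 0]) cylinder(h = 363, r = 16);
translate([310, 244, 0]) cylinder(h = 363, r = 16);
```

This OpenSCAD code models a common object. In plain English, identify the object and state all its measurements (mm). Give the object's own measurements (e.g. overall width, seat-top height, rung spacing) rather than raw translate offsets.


A simple wooden stool: a rectangular seat 326 mm (x) by 260 mm (y), 26 mm thick, top face at z = 389 mm, on four round legs, each 32 mm in diameter. The legs rest on z = 0, each leg's axis is inset half a diameter from the nearest pair of seat edges (so the leg's bounding box is flush with the corner).


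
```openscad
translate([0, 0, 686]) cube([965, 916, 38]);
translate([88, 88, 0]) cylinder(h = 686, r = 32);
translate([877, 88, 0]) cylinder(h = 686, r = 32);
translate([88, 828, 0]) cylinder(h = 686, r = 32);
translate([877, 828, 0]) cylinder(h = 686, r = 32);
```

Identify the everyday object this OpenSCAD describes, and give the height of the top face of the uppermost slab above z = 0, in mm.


A table. The table height is 724 mm.

A 965×916×38 slab sits at z = 686 on four Ø64 mm round legs — a table. The top surface is at 686 + 38 = 724 mm.


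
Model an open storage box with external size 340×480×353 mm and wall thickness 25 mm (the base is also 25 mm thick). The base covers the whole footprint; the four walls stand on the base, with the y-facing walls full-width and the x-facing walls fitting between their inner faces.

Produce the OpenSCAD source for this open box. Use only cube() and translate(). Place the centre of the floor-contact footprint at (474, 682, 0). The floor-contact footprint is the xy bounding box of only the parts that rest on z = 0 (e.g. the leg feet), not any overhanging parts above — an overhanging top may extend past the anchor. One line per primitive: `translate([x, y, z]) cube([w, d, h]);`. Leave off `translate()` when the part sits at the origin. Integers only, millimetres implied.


translate([304, 442, 0]) cube([340, 480, 25]);
translate([304, 442, 25]) cube([340, 25, 328]);
translate([304, 897, 25]) cube([340, 25, 328]);
translate([304, 467, 25]) cube([25, 430, 328]);
translate([619, 467, 25]) cube([25, 430, 328]);


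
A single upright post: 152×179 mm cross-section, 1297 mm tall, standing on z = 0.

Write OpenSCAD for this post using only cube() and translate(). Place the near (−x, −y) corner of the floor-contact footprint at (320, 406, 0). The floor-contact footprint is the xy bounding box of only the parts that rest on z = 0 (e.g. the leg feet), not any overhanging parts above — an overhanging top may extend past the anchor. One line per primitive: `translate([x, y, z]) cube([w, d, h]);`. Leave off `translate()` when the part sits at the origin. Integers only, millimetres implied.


translate([320, 406, 0]) cube([152, 179, 1297]);


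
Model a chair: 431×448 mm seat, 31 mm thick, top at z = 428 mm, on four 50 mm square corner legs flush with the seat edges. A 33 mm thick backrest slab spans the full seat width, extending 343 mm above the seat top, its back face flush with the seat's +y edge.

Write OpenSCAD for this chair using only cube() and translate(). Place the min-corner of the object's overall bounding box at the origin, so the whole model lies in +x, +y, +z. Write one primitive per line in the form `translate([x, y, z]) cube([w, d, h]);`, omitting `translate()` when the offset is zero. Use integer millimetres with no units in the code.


translate([0, 0, 397]) cube([431, 448, 31]);
cube([50, 50, 397]);
translate([381, 0, 0]) cube([50, 50, 397]);
translate([0, 398, 0]) cube([50, 50, 397]);
translate([381, 398, 0]) cube([50, 50, 397]);
translate([0, 415, 428]) cube([431, 33, 343]);


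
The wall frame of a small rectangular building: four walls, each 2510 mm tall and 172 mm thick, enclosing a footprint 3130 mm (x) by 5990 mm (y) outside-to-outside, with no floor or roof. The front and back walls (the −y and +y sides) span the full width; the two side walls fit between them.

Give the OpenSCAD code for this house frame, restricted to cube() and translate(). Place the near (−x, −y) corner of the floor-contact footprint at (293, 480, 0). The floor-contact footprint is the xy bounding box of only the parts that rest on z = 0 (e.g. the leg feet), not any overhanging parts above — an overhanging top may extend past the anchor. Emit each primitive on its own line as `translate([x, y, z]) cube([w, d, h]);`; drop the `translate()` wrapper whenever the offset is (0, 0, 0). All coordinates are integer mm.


translate([293, 480, 0]) cube([3130, 172, 2510]);
translate([293, 6298, 0]) cube([3130, 172, 2510]);
translate([293, 652, 0]) cube([172, 5646, 2510]);
translate([3251, 652, 0]) cube([172, 5646, 2510]);


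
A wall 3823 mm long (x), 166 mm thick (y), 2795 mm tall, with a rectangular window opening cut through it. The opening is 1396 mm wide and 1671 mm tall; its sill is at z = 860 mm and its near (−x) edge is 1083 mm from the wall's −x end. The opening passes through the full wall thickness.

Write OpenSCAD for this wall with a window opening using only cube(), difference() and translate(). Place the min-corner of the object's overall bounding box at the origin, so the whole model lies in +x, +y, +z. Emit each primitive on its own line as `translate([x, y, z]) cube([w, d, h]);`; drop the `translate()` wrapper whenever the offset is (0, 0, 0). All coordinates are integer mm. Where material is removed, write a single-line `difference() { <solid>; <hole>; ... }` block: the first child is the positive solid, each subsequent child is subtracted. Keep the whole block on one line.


difference() { cube([3823, 166, 2795]); translate([1083, 0, 860]) cube([1396, 166, 1671]); }


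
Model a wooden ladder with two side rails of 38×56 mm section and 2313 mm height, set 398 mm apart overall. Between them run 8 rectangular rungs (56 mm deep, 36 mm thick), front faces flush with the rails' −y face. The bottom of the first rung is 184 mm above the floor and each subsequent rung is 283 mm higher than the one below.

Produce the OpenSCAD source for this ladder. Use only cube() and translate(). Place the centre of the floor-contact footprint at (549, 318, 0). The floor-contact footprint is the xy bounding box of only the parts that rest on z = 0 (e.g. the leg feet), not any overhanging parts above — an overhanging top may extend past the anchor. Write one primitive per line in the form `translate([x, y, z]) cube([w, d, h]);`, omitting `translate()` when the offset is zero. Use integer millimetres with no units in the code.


translate([350, 290, 0]) cube([38, 56, 2313]);
translate([710, 290, 0]) cube([38, 56, 2313]);
translate([388, 290, 184]) cube([322, 56, 36]);
translate([388, 290, 467]) cube([322, 56, 36]);
translate([388, 290, 750]) cube([322, 56, 36]);
translate([388, 290, 1033]) cube([322, 56, 36]);
translate([388, 290, 1316]) cube([322, 56, 36]);
translate([388, 290, 1599]) cube([322, 56, 36]);
translate([388, 290, 1882]) cube([322, 56, 36]);
translate([388, 290, 2165]) cube([322, 56, 36]);


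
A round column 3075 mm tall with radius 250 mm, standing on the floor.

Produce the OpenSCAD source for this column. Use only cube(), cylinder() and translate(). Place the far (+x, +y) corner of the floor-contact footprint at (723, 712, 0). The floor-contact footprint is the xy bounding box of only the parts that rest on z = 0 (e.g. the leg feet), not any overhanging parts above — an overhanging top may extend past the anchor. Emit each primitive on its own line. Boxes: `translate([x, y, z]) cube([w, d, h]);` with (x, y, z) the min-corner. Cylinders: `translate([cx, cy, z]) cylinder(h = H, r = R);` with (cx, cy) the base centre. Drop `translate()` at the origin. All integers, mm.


translate([473, 462, 0]) cylinder(h = 3075, r = 250);


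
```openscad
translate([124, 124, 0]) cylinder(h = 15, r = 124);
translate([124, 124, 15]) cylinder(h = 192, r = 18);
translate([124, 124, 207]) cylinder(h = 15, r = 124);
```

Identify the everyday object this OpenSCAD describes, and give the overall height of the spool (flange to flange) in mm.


A spool. The overall height is 222 mm.

Three coaxial cylinders, large–small–large — a spool. Two 15 mm flanges and a 192 mm core give 15 + 192 + 15 = 222 mm.


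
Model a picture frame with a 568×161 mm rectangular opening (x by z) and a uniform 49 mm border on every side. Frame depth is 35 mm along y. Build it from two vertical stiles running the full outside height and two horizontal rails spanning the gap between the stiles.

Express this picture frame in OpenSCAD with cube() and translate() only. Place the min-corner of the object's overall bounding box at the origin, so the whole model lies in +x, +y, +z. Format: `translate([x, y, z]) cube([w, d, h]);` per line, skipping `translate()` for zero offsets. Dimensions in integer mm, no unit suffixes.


cube([49, 35, 259]);
translate([617, 0, 0]) cube([49, 35, 259]);
translate([49, 0, 0]) cube([568, 35, 49]);
translate([49, 0, 210]) cube([568, 35, 49]);


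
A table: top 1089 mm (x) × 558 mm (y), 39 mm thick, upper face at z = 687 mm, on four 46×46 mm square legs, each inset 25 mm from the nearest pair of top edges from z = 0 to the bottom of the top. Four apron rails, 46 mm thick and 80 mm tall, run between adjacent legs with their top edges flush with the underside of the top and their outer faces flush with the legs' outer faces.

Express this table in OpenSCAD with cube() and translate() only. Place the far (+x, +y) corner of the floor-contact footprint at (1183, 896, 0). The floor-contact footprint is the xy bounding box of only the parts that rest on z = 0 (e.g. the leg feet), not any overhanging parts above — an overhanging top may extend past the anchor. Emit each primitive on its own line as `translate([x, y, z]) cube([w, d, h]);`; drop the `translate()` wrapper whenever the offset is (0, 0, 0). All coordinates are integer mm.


translate([119, 363, 648]) cube([1089, 558, 39]);
translate([144, 388, 0]) cube([46, 46, 648]);
translate([1137, 388, 0]) cube([46, 46, 648]);
translate([144, 850, 0]) cube([46, 46, 648]);
translate([1137, 850, 0]) cube([46, 46, 648]);
translate([190, 388, 568]) cube([947, 46, 80]);
translate([190, 850, 568]) cube([947, 46, 80]);
translate([144, 434, 568]) cube([46, 416, 80]);
translate([1137, 434, 568]) cube([46, 416, 80]);
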